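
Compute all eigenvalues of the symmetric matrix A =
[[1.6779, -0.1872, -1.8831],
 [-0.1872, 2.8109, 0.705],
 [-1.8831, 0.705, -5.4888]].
sigma(A) ≈ {-6, 2, 3}

A is real symmetric, so its spectrum consists of real eigenvalues. Expanding the characteristic polynomial of the displayed matrix gives
  det(λ I - A) = p(λ) = λ^3 + (1)λ^2 + (-24)λ + (36).
Solving p(λ) = 0 yields eigenvalues ≈ -6, 2, 3. (A is shown rounded to 4 decimals, so these recover the underlying integer eigenvalues to within that precision.)
Verification: the trace of A = -1 equals the sum of eigenvalues -1, and det(A) ≈ -35.9996 matches the eigenvalue product -36.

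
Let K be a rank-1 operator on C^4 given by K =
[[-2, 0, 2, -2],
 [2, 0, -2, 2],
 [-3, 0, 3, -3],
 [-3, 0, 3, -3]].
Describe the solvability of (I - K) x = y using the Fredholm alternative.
(I - K) is invertible (det(I - K) = 3 ≠ 0), so for every y in C^4 the equation (I - K) x = y has a unique solution.

K has rank 1, so it is an outer product K = u v^T: every row of K is a multiple of one row vector. Reading off the entries, u = (-2, 2, -3, -3) and v = (1, 0, -1, 1) (row i of K equals u_i·v^T). A rank-one matrix u v^T satisfies K u = u (v·u) and kills the (3)-dimensional subspace v^⊥, so its characteristic polynomial is lambda^3 (lambda - v·u) with v·u = tr K = -2. Hence the eigenvalues of I - K are 1 (multiplicity 3) and 1 - (-2) = 3, so det(I - K) = 3. (Direct check: I - K =
[[3, 0, -2, 2],
 [-2, 1, 2, -2],
 [3, 0, -2, 3],
 [3, 0, -3, 4]]
has determinant 3.) The finite-dimensional Fredholm alternative says: either (I - K) is invertible, or ker(I - K) ≠ {0} and then range(I - K) = ker((I - K)^*)^⊥, with dim ker(I - K) = dim ker((I - K)^*). Since det(I - K) ≠ 0, 1 is not an eigenvalue of K and ker(I - K) = {0}, so we are in the first case: for every y there is a unique x = (I - K)^(-1) y. Explicitly, by the Sherman–Morrison formula, (I - u v^T)^(-1) = I + u v^T/(1 - v·u), i.e. (I - K)^(-1) = I + K/(3).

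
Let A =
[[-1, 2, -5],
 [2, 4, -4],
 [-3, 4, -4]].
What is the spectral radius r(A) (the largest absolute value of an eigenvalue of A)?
r(A) ≈ 5.9207

The eigenvalues of A are the roots of its characteristic polynomial. With M = A (coefficients from the trace, the sum of principal 2x2 minors, and det A):
  p(λ) = det(λ I - M) = λ^3 + λ^2 - 19λ + 60.
No integer candidate from the rational root theorem (±divisors of 60) is a root, so the roots are irrational. The cubic discriminant is Δ = -90163 < 0, so there is one real root and a complex-conjugate pair. p(-6) = -6 and p(-5) = 55 have opposite signs, so a root lies in (-6, -5); Newton's method refines it to λ ≈ -5.9207. Dividing out (λ - (-5.9207)) leaves approximately λ^2 - 4.9207λ + 10.1339. For λ^2 - 4.9207λ + 10.1339 the discriminant is -16.3225. It is negative, so the remaining roots are the complex-conjugate pair λ ≈ 2.4603 ± 2.0201i. Their product equals the constant term, so |λ|^2 ≈ 10.1339 and |λ| ≈ 3.1834.
Thus the eigenvalues (to 4 decimals) are -5.9207 (modulus 5.9207); 2.4603 ± 2.0201i (modulus 3.1834). The spectral radius is the largest modulus: r(A) ≈ 5.9207. (Cross-check: r(A) ≤ ||A||_2 ≈ 9.555; equality holds whenever A is normal, though it can also hold for some non-normal A.)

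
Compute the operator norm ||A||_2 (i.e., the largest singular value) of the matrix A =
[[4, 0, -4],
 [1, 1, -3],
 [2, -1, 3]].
||A||_2 ≈ 6.5237 (= sqrt(largest eigenvalue of A^T A))

||A||_2 = sigma_max(A) = sqrt(lambda_max(A^T A)). Form the symmetric matrix M = A^T A =
[[21, -1, -13],
 [-1, 2, -6],
 [-13, -6, 34]].
Its characteristic polynomial (trace, sum of principal 2x2 minors, determinant of M give the coefficients) is
  p(λ) = det(λ I - M) = λ^3 - 57λ^2 + 618λ - 144.
No integer candidate from the rational root theorem (±divisors of 144) is a root, so the roots are irrational. The cubic discriminant is Δ = 280829700 > 0, so there are three distinct real roots. p(0) = -144 and p(1) = 418 have opposite signs, so a root lies in (0, 1); Newton's method refines it to λ ≈ 0.2382. p(14) = 80 and p(15) = -324 have opposite signs, so a root lies in (14, 15); Newton's method refines it to λ ≈ 14.2036. p(42) = -648 and p(43) = 544 have opposite signs, so a root lies in (42, 43); Newton's method refines it to λ ≈ 42.5582. Check (Vieta): the three roots sum to 57, matching tr M = 57.
So the eigenvalues of A^T A are ≈ 0.2382, 14.2036, 42.5582 (all ≥ 0, as they must be for A^T A). The largest is λ_max ≈ 42.5582, hence ||A||_2 = sqrt(λ_max) ≈ 6.5237.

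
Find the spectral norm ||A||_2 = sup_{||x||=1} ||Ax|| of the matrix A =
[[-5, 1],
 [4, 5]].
||A||_2 = sqrt((67 + sqrt(1125))/2) ≈ 7.0902 (= sqrt(largest eigenvalue of A^T A))

||A||_2 = sigma_max(A) = sqrt(lambda_max(A^T A)). Form the symmetric matrix M = A^T A =
[[41, 15],
 [15, 26]].
Its characteristic polynomial (trace, determinant of M give the coefficients) is
  p(λ) = det(λ I - M) = λ^2 - 67λ + 841.
For λ^2 - 67λ + 841 the discriminant is 1125. It is nonnegative but not a perfect square, so the roots are real and irrational: λ = (67 ± sqrt(1125))/2 ≈ 50.2705, 16.7295.
So the eigenvalues of A^T A are ≈ 16.7295, 50.2705 (all ≥ 0, as they must be for A^T A). The largest is λ_max = (67 + sqrt(1125))/2 ≈ 50.2705, hence ||A||_2 = sqrt(λ_max) = sqrt((67 + sqrt(1125))/2) ≈ 7.0902.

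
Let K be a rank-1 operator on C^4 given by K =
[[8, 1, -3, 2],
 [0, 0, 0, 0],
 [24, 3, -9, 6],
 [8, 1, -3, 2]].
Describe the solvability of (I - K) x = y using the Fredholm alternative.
(I - K) is singular (det(I - K) = 0, i.e. 1 ∈ sigma(K)). (I - K) x = y is solvable iff y ⊥ ker((I - K)^*) = span{(8, 1, -3, 2)}, i.e. iff 8y_1 + y_2 - 3y_3 + 2y_4 = 0. When solvable, the solutions are x = y + c·(1, 0, 3, 1), c arbitrary (ker(I - K) = span{(1, 0, 3, 1)}, dimension 1).

K has rank 1, so it is an outer product K = u v^T: every row of K is a multiple of one row vector. Reading off the entries, u = (1, 0, 3, 1) and v = (8, 1, -3, 2) (row i of K equals u_i·v^T). A rank-one matrix u v^T satisfies K u = u (v·u) and kills the (3)-dimensional subspace v^⊥, so its characteristic polynomial is lambda^3 (lambda - v·u) with v·u = tr K = 1. Hence the eigenvalues of I - K are 1 (multiplicity 3) and 1 - (1) = 0, so det(I - K) = 0. (Direct check: I - K =
[[-7, -1, 3, -2],
 [0, 1, 0, 0],
 [-24, -3, 10, -6],
 [-8, -1, 3, -1]]
has determinant 0.) So 1 is an eigenvalue of K and (I - K) is not invertible. The finite-dimensional Fredholm alternative says: either (I - K) is invertible, or ker(I - K) ≠ {0} and then range(I - K) = ker((I - K)^*)^⊥, with dim ker(I - K) = dim ker((I - K)^*). We are in the second case, so we need both kernels. Kernel of I - K: (I - K) u = u - u (v·u) = u - u = 0, so ker(I - K) = span{u} = span{(1, 0, 3, 1)} (it is exactly 1-dimensional because rank(I - K) = 3). Kernel of the adjoint: K is real, so (I - K)^* = I - K^T = I - v u^T, and (I - v u^T) v = v - v (u·v) = 0; hence ker((I - K)^*) = span{v} = span{(8, 1, -3, 2)}. Therefore (I - K) x = y is solvable iff <y, v> = 0, i.e. iff 8y_1 + y_2 - 3y_3 + 2y_4 = 0. When this holds, K y = u (v·y) = 0, so (I - K) y = y and x = y is a particular solution; the full solution set is the line x = y + c·u = y + c·(1, 0, 3, 1), c ∈ C.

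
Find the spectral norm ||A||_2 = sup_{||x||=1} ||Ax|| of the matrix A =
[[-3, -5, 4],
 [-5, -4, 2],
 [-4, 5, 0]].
||A||_2 ≈ 9.6096 (= sqrt(largest eigenvalue of A^T A))

||A||_2 = sigma_max(A) = sqrt(lambda_max(A^T A)). Form the symmetric matrix M = A^T A =
[[50, 15, -22],
 [15, 66, -28],
 [-22, -28, 20]].
Its characteristic polynomial (trace, sum of principal 2x2 minors, determinant of M give the coefficients) is
  p(λ) = det(λ I - M) = λ^3 - 136λ^2 + 4127λ - 8836.
No integer candidate from the rational root theorem (±divisors of 8836) is a root, so the roots are irrational. The cubic discriminant is Δ = 32114762452 > 0, so there are three distinct real roots. p(2) = -1118 and p(3) = 2348 have opposite signs, so a root lies in (2, 3); Newton's method refines it to λ ≈ 2.3146. p(41) = 676 and p(42) = -1318 have opposite signs, so a root lies in (41, 42); Newton's method refines it to λ ≈ 41.3403. p(92) = -1568 and p(93) = 3068 have opposite signs, so a root lies in (92, 93); Newton's method refines it to λ ≈ 92.3451. Check (Vieta): the three roots sum to 136, matching tr M = 136.
So the eigenvalues of A^T A are ≈ 2.3146, 41.3403, 92.3451 (all ≥ 0, as they must be for A^T A). The largest is λ_max ≈ 92.3451, hence ||A||_2 = sqrt(λ_max) ≈ 9.6096.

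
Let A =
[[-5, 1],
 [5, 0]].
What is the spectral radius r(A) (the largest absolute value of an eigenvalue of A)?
r(A) = (5 + sqrt(45))/2 ≈ 5.8541

The eigenvalues of A are the roots of its characteristic polynomial. With M = A (coefficients from the trace and determinant):
  p(λ) = det(λ I - M) = λ^2 + 5λ - 5.
For λ^2 + 5λ - 5 the discriminant is 45. It is nonnegative but not a perfect square, so the roots are real and irrational: λ = (-5 ± sqrt(45))/2 ≈ 0.8541, -5.8541.
Thus the eigenvalues (to 4 decimals) are 0.8541 (modulus 0.8541); -5.8541 (modulus 5.8541). The spectral radius is the largest modulus: r(A) = (5 + sqrt(45))/2 ≈ 5.8541. (Cross-check: r(A) ≤ ||A||_2 ≈ 7.1067; equality holds whenever A is normal, though it can also hold for some non-normal A.)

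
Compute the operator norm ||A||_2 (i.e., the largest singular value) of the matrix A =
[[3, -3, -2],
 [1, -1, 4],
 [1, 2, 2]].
||A||_2 ≈ 5.2597 (= sqrt(largest eigenvalue of A^T A))

||A||_2 = sigma_max(A) = sqrt(lambda_max(A^T A)). Form the symmetric matrix M = A^T A =
[[11, -8, 0],
 [-8, 14, 6],
 [0, 6, 24]].
Its characteristic polynomial (trace, sum of principal 2x2 minors, determinant of M give the coefficients) is
  p(λ) = det(λ I - M) = λ^3 - 49λ^2 + 654λ - 1764.
No integer candidate from the rational root theorem (±divisors of 1764) is a root, so the roots are irrational. The cubic discriminant is Δ = 11418516 > 0, so there are three distinct real roots. p(3) = -216 and p(4) = 132 have opposite signs, so a root lies in (3, 4); Newton's method refines it to λ ≈ 3.5941. p(17) = 106 and p(18) = -36 have opposite signs, so a root lies in (17, 18); Newton's method refines it to λ ≈ 17.7414. p(27) = -144 and p(28) = 84 have opposite signs, so a root lies in (27, 28); Newton's method refines it to λ ≈ 27.6645. Check (Vieta): the three roots sum to 49, matching tr M = 49.
So the eigenvalues of A^T A are ≈ 3.5941, 17.7414, 27.6645 (all ≥ 0, as they must be for A^T A). The largest is λ_max ≈ 27.6645, hence ||A||_2 = sqrt(λ_max) ≈ 5.2597.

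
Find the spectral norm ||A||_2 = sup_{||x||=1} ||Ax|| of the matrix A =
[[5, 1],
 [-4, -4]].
||A||_2 = sqrt((58 + sqrt(2340))/2) ≈ 7.2929 (= sqrt(largest eigenvalue of A^T A))

||A||_2 = sigma_max(A) = sqrt(lambda_max(A^T A)). Form the symmetric matrix M = A^T A =
[[41, 21],
 [21, 17]].
Its characteristic polynomial (trace, determinant of M give the coefficients) is
  p(λ) = det(λ I - M) = λ^2 - 58λ + 256.
For λ^2 - 58λ + 256 the discriminant is 2340. It is nonnegative but not a perfect square, so the roots are real and irrational: λ = (58 ± sqrt(2340))/2 ≈ 53.1868, 4.8132.
So the eigenvalues of A^T A are ≈ 4.8132, 53.1868 (all ≥ 0, as they must be for A^T A). The largest is λ_max = (58 + sqrt(2340))/2 ≈ 53.1868, hence ||A||_2 = sqrt(λ_max) = sqrt((58 + sqrt(2340))/2) ≈ 7.2929.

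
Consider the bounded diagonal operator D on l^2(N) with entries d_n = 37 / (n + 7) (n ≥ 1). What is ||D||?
||D|| = 37/8 (attained at n = 1)

For D diagonal, ||D|| = sup_n |d_n| = sup_n 37/(n + 7). This is positive and strictly decreasing in n, so the supremum is attained at n = 1: d_1 = 37/(1 + 7) = 37/8. Hence ||D|| = 37/8.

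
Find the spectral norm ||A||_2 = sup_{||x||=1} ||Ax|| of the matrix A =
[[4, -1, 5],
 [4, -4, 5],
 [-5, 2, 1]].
||A||_2 ≈ 10.2889 (= sqrt(largest eigenvalue of A^T A))

||A||_2 = sigma_max(A) = sqrt(lambda_max(A^T A)). Form the symmetric matrix M = A^T A =
[[57, -30, 35],
 [-30, 21, -23],
 [35, -23, 51]].
Its characteristic polynomial (trace, sum of principal 2x2 minors, determinant of M give the coefficients) is
  p(λ) = det(λ I - M) = λ^3 - 129λ^2 + 2521λ - 7569.
No integer candidate from the rational root theorem (±divisors of 7569) is a root, so the roots are irrational. The cubic discriminant is Δ = 19439771504 > 0, so there are three distinct real roots. p(3) = -1140 and p(4) = 515 have opposite signs, so a root lies in (3, 4); Newton's method refines it to λ ≈ 3.6731. p(19) = 620 and p(20) = -749 have opposite signs, so a root lies in (19, 20); Newton's method refines it to λ ≈ 19.4657. p(105) = -7464 and p(106) = 1229 have opposite signs, so a root lies in (105, 106); Newton's method refines it to λ ≈ 105.8612. Check (Vieta): the three roots sum to 129, matching tr M = 129.
So the eigenvalues of A^T A are ≈ 3.6731, 19.4657, 105.8612 (all ≥ 0, as they must be for A^T A). The largest is λ_max ≈ 105.8612, hence ||A||_2 = sqrt(λ_max) ≈ 10.2889.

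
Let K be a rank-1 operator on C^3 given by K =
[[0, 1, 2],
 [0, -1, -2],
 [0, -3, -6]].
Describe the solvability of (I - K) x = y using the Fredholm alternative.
(I - K) is invertible (det(I - K) = 8 ≠ 0), so for every y in C^3 the equation (I - K) x = y has a unique solution.

K has rank 1, so it is an outer product K = u v^T: every row of K is a multiple of one row vector. Reading off the entries, u = (1, -1, -3) and v = (0, 1, 2) (row i of K equals u_i·v^T). A rank-one matrix u v^T satisfies K u = u (v·u) and kills the (2)-dimensional subspace v^⊥, so its characteristic polynomial is lambda^2 (lambda - v·u) with v·u = tr K = -7. Hence the eigenvalues of I - K are 1 (multiplicity 2) and 1 - (-7) = 8, so det(I - K) = 8. (Direct check: I - K =
[[1, -1, -2],
 [0, 2, 2],
 [0, 3, 7]]
has determinant 8.) The finite-dimensional Fredholm alternative says: either (I - K) is invertible, or ker(I - K) ≠ {0} and then range(I - K) = ker((I - K)^*)^⊥, with dim ker(I - K) = dim ker((I - K)^*). Since det(I - K) ≠ 0, 1 is not an eigenvalue of K and ker(I - K) = {0}, so we are in the first case: for every y there is a unique x = (I - K)^(-1) y. Explicitly, by the Sherman–Morrison formula, (I - u v^T)^(-1) = I + u v^T/(1 - v·u), i.e. (I - K)^(-1) = I + K/(8).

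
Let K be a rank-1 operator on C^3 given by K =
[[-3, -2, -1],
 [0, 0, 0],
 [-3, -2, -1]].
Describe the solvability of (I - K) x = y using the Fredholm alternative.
(I - K) is invertible (det(I - K) = 5 ≠ 0), so for every y in C^3 the equation (I - K) x = y has a unique solution.

K has rank 1, so it is an outer product K = u v^T: every row of K is a multiple of one row vector. Reading off the entries, u = (-1, 0, -1) and v = (3, 2, 1) (row i of K equals u_i·v^T). A rank-one matrix u v^T satisfies K u = u (v·u) and kills the (2)-dimensional subspace v^⊥, so its characteristic polynomial is lambda^2 (lambda - v·u) with v·u = tr K = -4. Hence the eigenvalues of I - K are 1 (multiplicity 2) and 1 - (-4) = 5, so det(I - K) = 5. (Direct check: I - K =
[[4, 2, 1],
 [0, 1, 0],
 [3, 2, 2]]
has determinant 5.) The finite-dimensional Fredholm alternative says: either (I - K) is invertible, or ker(I - K) ≠ {0} and then range(I - K) = ker((I - K)^*)^⊥, with dim ker(I - K) = dim ker((I - K)^*). Since det(I - K) ≠ 0, 1 is not an eigenvalue of K and ker(I - K) = {0}, so we are in the first case: for every y there is a unique x = (I - K)^(-1) y. Explicitly, by the Sherman–Morrison formula, (I - u v^T)^(-1) = I + u v^T/(1 - v·u), i.e. (I - K)^(-1) = I + K/(5).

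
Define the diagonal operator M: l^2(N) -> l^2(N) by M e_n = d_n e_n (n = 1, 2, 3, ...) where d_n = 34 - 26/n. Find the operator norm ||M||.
||M|| = 34

For a diagonal operator on l^2 with entries d_n, ||M|| = sup_n |d_n|. Here d_1 = 8, d_2 = 21, ..., and d_n = 34 - 26/n increases monotonically toward 34. All terms lie in [8, 34), so |d_n| = d_n and the supremum is the limit 34, which is not attained by any individual d_n. Hence ||M|| = 34.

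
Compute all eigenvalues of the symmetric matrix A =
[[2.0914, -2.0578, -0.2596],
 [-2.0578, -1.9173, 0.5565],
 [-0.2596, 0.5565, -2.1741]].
sigma(A) ≈ {-3, -2, 3}

A is real symmetric, so its spectrum consists of real eigenvalues. Expanding the characteristic polynomial of the displayed matrix gives
  det(λ I - A) = p(λ) = λ^3 + (2)λ^2 + (-9)λ + (-18).
Solving p(λ) = 0 yields eigenvalues ≈ -3, -2, 3. (A is shown rounded to 4 decimals, so these recover the underlying integer eigenvalues to within that precision.)
Verification: the trace of A = -2 equals the sum of eigenvalues -2, and det(A) ≈ 18.0002 matches the eigenvalue product 18.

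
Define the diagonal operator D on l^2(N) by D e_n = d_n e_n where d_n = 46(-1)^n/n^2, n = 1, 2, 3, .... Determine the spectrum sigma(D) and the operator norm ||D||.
sigma(D) = {46(-1)^n/n^2 : n ≥ 1} ∪ {0}; ||D|| = 46

A bounded diagonal operator on l^2 with diagonal entries d_n has spectrum equal to the closure of {d_n : n ≥ 1}: every d_n is an eigenvalue (with eigenvector e_n), so {d_n} ⊂ sigma(D); the spectrum is closed, so its closure is too; and for lambda not in the closure, (D - lambda I) has bounded inverse (the diagonal entries 1/(d_n - lambda) are bounded). For our sequence d_n = 46(-1)^n/n^2, n = 1, 2, 3, ...:
  - {d_n} = {46(-1)^n/n^2 : n ≥ 1}; the only limit point is 0
  - closure = {46(-1)^n/n^2 : n ≥ 1} ∪ {0}
For the norm: a diagonal operator has ||D|| = sup_n |d_n|. Here |d_n| = 46/n^2 is decreasing, so sup_n |d_n| = |d_1| = 46. So ||D|| = 46.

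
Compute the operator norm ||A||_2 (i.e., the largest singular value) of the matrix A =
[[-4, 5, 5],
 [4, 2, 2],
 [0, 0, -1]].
||A||_2 ≈ 8.1721 (= sqrt(largest eigenvalue of A^T A))

||A||_2 = sigma_max(A) = sqrt(lambda_max(A^T A)). Form the symmetric matrix M = A^T A =
[[32, -12, -12],
 [-12, 29, 29],
 [-12, 29, 30]].
Its characteristic polynomial (trace, sum of principal 2x2 minors, determinant of M give the coefficients) is
  p(λ) = det(λ I - M) = λ^3 - 91λ^2 + 1629λ - 784.
No integer candidate from the rational root theorem (±divisors of 784) is a root, so the roots are irrational. The cubic discriminant is Δ = 4395830765 > 0, so there are three distinct real roots. p(0) = -784 and p(1) = 755 have opposite signs, so a root lies in (0, 1); Newton's method refines it to λ ≈ 0.4949. p(23) = 711 and p(24) = -280 have opposite signs, so a root lies in (23, 24); Newton's method refines it to λ ≈ 23.7216. p(66) = -2170 and p(67) = 623 have opposite signs, so a root lies in (66, 67); Newton's method refines it to λ ≈ 66.7835. Check (Vieta): the three roots sum to 91, matching tr M = 91.
So the eigenvalues of A^T A are ≈ 0.4949, 23.7216, 66.7835 (all ≥ 0, as they must be for A^T A). The largest is λ_max ≈ 66.7835, hence ||A||_2 = sqrt(λ_max) ≈ 8.1721.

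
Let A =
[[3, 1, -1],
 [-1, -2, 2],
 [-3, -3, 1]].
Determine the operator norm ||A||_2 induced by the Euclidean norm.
||A||_2 ≈ 5.9238 (= sqrt(largest eigenvalue of A^T A))

||A||_2 = sigma_max(A) = sqrt(lambda_max(A^T A)). Form the symmetric matrix M = A^T A =
[[19, 14, -8],
 [14, 14, -8],
 [-8, -8, 6]].
Its characteristic polynomial (trace, sum of principal 2x2 minors, determinant of M give the coefficients) is
  p(λ) = det(λ I - M) = λ^3 - 39λ^2 + 140λ - 100.
No integer candidate from the rational root theorem (±divisors of 100) is a root, so the roots are irrational. The cubic discriminant is Δ = 4666000 > 0, so there are three distinct real roots. p(0) = -100 and p(1) = 2 have opposite signs, so a root lies in (0, 1); Newton's method refines it to λ ≈ 0.9697. p(2) = 32 and p(3) = -4 have opposite signs, so a root lies in (2, 3); Newton's method refines it to λ ≈ 2.9386. p(35) = -100 and p(36) = 1052 have opposite signs, so a root lies in (35, 36); Newton's method refines it to λ ≈ 35.0917. Check (Vieta): the three roots sum to 39, matching tr M = 39.
So the eigenvalues of A^T A are ≈ 0.9697, 2.9386, 35.0917 (all ≥ 0, as they must be for A^T A). The largest is λ_max ≈ 35.0917, hence ||A||_2 = sqrt(λ_max) ≈ 5.9238.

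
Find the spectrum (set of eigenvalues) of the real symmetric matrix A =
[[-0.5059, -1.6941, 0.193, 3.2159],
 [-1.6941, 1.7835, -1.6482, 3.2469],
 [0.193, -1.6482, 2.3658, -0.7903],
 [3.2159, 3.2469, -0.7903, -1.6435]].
sigma(A) ≈ {-6, 1, 2, 5}

A is real symmetric, so its spectrum consists of real eigenvalues. Expanding the characteristic polynomial of the displayed matrix gives
  det(λ I - A) = p(λ) = λ^4 + (-2)λ^3 + (-31)λ^2 + (92)λ + (-60).
Solving p(λ) = 0 yields eigenvalues ≈ -6, 1, 2, 5. (A is shown rounded to 4 decimals, so these recover the underlying integer eigenvalues to within that precision.)
Verification: the trace of A = 2 equals the sum of eigenvalues 2, and det(A) ≈ -59.9991 matches the eigenvalue product -60.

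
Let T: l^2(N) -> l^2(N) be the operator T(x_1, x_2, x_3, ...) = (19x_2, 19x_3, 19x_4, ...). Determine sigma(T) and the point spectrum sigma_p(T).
sigma(T) = closed disk {z in C : |z| ≤ 19}; sigma_p(T) = open disk {z in C : |z| < 19}

Note T = 19·V where V is the unit left shift (V x)_k = x_{k+1}; so sigma(T) = 19·sigma(V) and ||T|| = 19||V||. ||T x||^2 = 361sum_{k≥2} |x_k|^2 ≤ 361||x||^2, with equality on {x : x_1 = 0}, so ||T|| = 19. For any lambda with |lambda| < 19, set r = lambda/19 (|r| < 1); the vector x = (1, r, r^2, ...) is in l^2 and satisfies T x = 19(r, r^2, ...) = lambda x, so lambda is an eigenvalue. On the boundary |lambda| = 19 the geometric series diverges, so no l^2 eigenvector exists, but these lambda lie in the approximate point spectrum. Hence sigma(T) is the closed disk of radius 19 and sigma_p(T) is the open disk.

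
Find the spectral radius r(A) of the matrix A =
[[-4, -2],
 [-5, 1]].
r(A) = (3 + sqrt(65))/2 ≈ 5.5311

The eigenvalues of A are the roots of its characteristic polynomial. With M = A (coefficients from the trace and determinant):
  p(λ) = det(λ I - M) = λ^2 + 3λ - 14.
For λ^2 + 3λ - 14 the discriminant is 65. It is nonnegative but not a perfect square, so the roots are real and irrational: λ = (-3 ± sqrt(65))/2 ≈ 2.5311, -5.5311.
Thus the eigenvalues (to 4 decimals) are 2.5311 (modulus 2.5311); -5.5311 (modulus 5.5311). The spectral radius is the largest modulus: r(A) = (3 + sqrt(65))/2 ≈ 5.5311. (Cross-check: r(A) ≤ ||A||_2 ≈ 6.4225; equality holds whenever A is normal, though it can also hold for some non-normal A.)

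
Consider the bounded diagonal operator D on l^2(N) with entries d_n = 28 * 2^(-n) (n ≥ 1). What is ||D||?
||D|| = 14 (attained at n = 1)

For D diagonal, ||D|| = sup_n |d_n|. The sequence d_n = 28 * 2^(-n) is positive and strictly decreasing (ratio 2^(-1) < 1), so the supremum is d_1 = 28/2 = 14. Hence ||D|| = 14.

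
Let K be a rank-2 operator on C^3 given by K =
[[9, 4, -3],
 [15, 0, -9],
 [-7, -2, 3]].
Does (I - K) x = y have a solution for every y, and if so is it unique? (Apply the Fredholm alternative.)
(I - K) is invertible (det(I - K) = -83 ≠ 0), so for every y in C^3 the equation (I - K) x = y has a unique solution.

K has rank 2 and factors as K = U V^T = u1 v1^T + u2 v2^T with u1 = (1, 3, -1), v1 = (3, -2, -3), u2 = (-3, -3, 2), v2 = (-2, -2, 0) (multiplying out reproduces the displayed K). The nonzero eigenvalues of U V^T coincide with those of the 2 x 2 matrix G = V^T U = [[v1·u1, v1·u2], [v2·u1, v2·u2]] = [[0, -9], [-8, 12]], and by the Sylvester determinant identity det(I_3 - U V^T) = det(I_2 - V^T U) = det([[1, 9], [8, -11]]) = (1)(-11) - (9)(8) = -83. (Direct check: I - K =
[[-8, -4, 3],
 [-15, 1, 9],
 [7, 2, -2]]
has determinant -83.) The finite-dimensional Fredholm alternative says: either (I - K) is invertible, or ker(I - K) ≠ {0} and then range(I - K) = ker((I - K)^*)^⊥, with dim ker(I - K) = dim ker((I - K)^*). Since det(I - K) ≠ 0, 1 is not an eigenvalue of K and ker(I - K) = {0}, so we are in the first case: for every y there is a unique x = (I - K)^(-1) y. (Explicitly, by the Woodbury identity, (I - U V^T)^(-1) = I + U (I_2 - G)^(-1) V^T.)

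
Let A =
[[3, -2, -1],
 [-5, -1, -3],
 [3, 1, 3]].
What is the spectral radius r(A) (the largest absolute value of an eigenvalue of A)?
r(A) ≈ 4.7702

The eigenvalues of A are the roots of its characteristic polynomial. With M = A (coefficients from the trace, the sum of principal 2x2 minors, and det A):
  p(λ) = det(λ I - M) = λ^3 - 5λ^2 - λ + 10.
No integer candidate from the rational root theorem (±divisors of 10) is a root, so the roots are irrational. The cubic discriminant is Δ = 3229 > 0, so there are three distinct real roots. p(-2) = -16 and p(-1) = 5 have opposite signs, so a root lies in (-2, -1); Newton's method refines it to λ ≈ -1.3375. p(1) = 5 and p(2) = -4 have opposite signs, so a root lies in (1, 2); Newton's method refines it to λ ≈ 1.5674. p(4) = -10 and p(5) = 5 have opposite signs, so a root lies in (4, 5); Newton's method refines it to λ ≈ 4.7702. Check (Vieta): the three roots sum to 5, matching tr M = 5.
Thus the eigenvalues (to 4 decimals) are -1.3375 (modulus 1.3375); 1.5674 (modulus 1.5674); 4.7702 (modulus 4.7702). The spectral radius is the largest modulus: r(A) ≈ 4.7702. (Cross-check: r(A) ≤ ||A||_2 ≈ 7.4738; equality holds whenever A is normal, though it can also hold for some non-normal A.)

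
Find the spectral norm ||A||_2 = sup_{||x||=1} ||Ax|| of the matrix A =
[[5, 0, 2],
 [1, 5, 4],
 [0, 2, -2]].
||A||_2 ≈ 7.0738 (= sqrt(largest eigenvalue of A^T A))

||A||_2 = sigma_max(A) = sqrt(lambda_max(A^T A)). Form the symmetric matrix M = A^T A =
[[26, 5, 14],
 [5, 29, 16],
 [14, 16, 24]].
Its characteristic polynomial (trace, sum of principal 2x2 minors, determinant of M give the coefficients) is
  p(λ) = det(λ I - M) = λ^3 - 79λ^2 + 1597λ - 7396.
No integer candidate from the rational root theorem (±divisors of 7396) is a root, so the roots are irrational. The cubic discriminant is Δ = 357929933 > 0, so there are three distinct real roots. p(6) = -442 and p(7) = 255 have opposite signs, so a root lies in (6, 7); Newton's method refines it to λ ≈ 6.614. p(22) = 150 and p(23) = -289 have opposite signs, so a root lies in (22, 23); Newton's method refines it to λ ≈ 22.3477. p(50) = -46 and p(51) = 1223 have opposite signs, so a root lies in (50, 51); Newton's method refines it to λ ≈ 50.0383. Check (Vieta): the three roots sum to 79, matching tr M = 79.
So the eigenvalues of A^T A are ≈ 6.614, 22.3477, 50.0383 (all ≥ 0, as they must be for A^T A). The largest is λ_max ≈ 50.0383, hence ||A||_2 = sqrt(λ_max) ≈ 7.0738.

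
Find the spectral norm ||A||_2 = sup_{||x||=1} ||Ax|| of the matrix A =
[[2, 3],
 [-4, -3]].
||A||_2 = sqrt((38 + sqrt(1300))/2) ≈ 6.085 (= sqrt(largest eigenvalue of A^T A))

||A||_2 = sigma_max(A) = sqrt(lambda_max(A^T A)). Form the symmetric matrix M = A^T A =
[[20, 18],
 [18, 18]].
Its characteristic polynomial (trace, determinant of M give the coefficients) is
  p(λ) = det(λ I - M) = λ^2 - 38λ + 36.
For λ^2 - 38λ + 36 the discriminant is 1300. It is nonnegative but not a perfect square, so the roots are real and irrational: λ = (38 ± sqrt(1300))/2 ≈ 37.0278, 0.9722.
So the eigenvalues of A^T A are ≈ 0.9722, 37.0278 (all ≥ 0, as they must be for A^T A). The largest is λ_max = (38 + sqrt(1300))/2 ≈ 37.0278, hence ||A||_2 = sqrt(λ_max) = sqrt((38 + sqrt(1300))/2) ≈ 6.085.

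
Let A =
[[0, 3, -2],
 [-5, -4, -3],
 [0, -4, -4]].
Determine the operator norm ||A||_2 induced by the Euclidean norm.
||A||_2 ≈ 8.444 (= sqrt(largest eigenvalue of A^T A))

||A||_2 = sigma_max(A) = sqrt(lambda_max(A^T A)). Form the symmetric matrix M = A^T A =
[[25, 20, 15],
 [20, 41, 22],
 [15, 22, 29]].
Its characteristic polynomial (trace, sum of principal 2x2 minors, determinant of M give the coefficients) is
  p(λ) = det(λ I - M) = λ^3 - 95λ^2 + 1830λ - 10000.
No integer candidate from the rational root theorem (±divisors of 10000) is a root, so the roots are irrational. The cubic discriminant is Δ = 7874500 > 0, so there are three distinct real roots. p(11) = -34 and p(12) = 8 have opposite signs, so a root lies in (11, 12); Newton's method refines it to λ ≈ 11.4524. p(12) = 8 and p(13) = -68 have opposite signs, so a root lies in (12, 13); Newton's method refines it to λ ≈ 12.2464. p(71) = -1054 and p(72) = 2528 have opposite signs, so a root lies in (71, 72); Newton's method refines it to λ ≈ 71.3013. Check (Vieta): the three roots sum to 95, matching tr M = 95.
So the eigenvalues of A^T A are ≈ 11.4524, 12.2464, 71.3013 (all ≥ 0, as they must be for A^T A). The largest is λ_max ≈ 71.3013, hence ||A||_2 = sqrt(λ_max) ≈ 8.444.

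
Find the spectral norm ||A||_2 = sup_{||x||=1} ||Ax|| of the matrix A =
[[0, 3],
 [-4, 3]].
||A||_2 = sqrt((34 + sqrt(580))/2) ≈ 5.389 (= sqrt(largest eigenvalue of A^T A))

||A||_2 = sigma_max(A) = sqrt(lambda_max(A^T A)). Form the symmetric matrix M = A^T A =
[[16, -12],
 [-12, 18]].
Its characteristic polynomial (trace, determinant of M give the coefficients) is
  p(λ) = det(λ I - M) = λ^2 - 34λ + 144.
For λ^2 - 34λ + 144 the discriminant is 580. It is nonnegative but not a perfect square, so the roots are real and irrational: λ = (34 ± sqrt(580))/2 ≈ 29.0416, 4.9584.
So the eigenvalues of A^T A are ≈ 4.9584, 29.0416 (all ≥ 0, as they must be for A^T A). The largest is λ_max = (34 + sqrt(580))/2 ≈ 29.0416, hence ||A||_2 = sqrt(λ_max) = sqrt((34 + sqrt(580))/2) ≈ 5.389.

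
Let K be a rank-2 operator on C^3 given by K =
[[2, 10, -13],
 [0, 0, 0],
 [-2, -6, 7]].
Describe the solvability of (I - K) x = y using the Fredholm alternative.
(I - K) is invertible (det(I - K) = -20 ≠ 0), so for every y in C^3 the equation (I - K) x = y has a unique solution.

K has rank 2 and factors as K = U V^T = u1 v1^T + u2 v2^T with u1 = (3, 0, -1), v1 = (0, 2, -3), u2 = (-2, 0, 2), v2 = (-1, -2, 2) (multiplying out reproduces the displayed K). The nonzero eigenvalues of U V^T coincide with those of the 2 x 2 matrix G = V^T U = [[v1·u1, v1·u2], [v2·u1, v2·u2]] = [[3, -6], [-5, 6]], and by the Sylvester determinant identity det(I_3 - U V^T) = det(I_2 - V^T U) = det([[-2, 6], [5, -5]]) = (-2)(-5) - (6)(5) = -20. (Direct check: I - K =
[[-1, -10, 13],
 [0, 1, 0],
 [2, 6, -6]]
has determinant -20.) The finite-dimensional Fredholm alternative says: either (I - K) is invertible, or ker(I - K) ≠ {0} and then range(I - K) = ker((I - K)^*)^⊥, with dim ker(I - K) = dim ker((I - K)^*). Since det(I - K) ≠ 0, 1 is not an eigenvalue of K and ker(I - K) = {0}, so we are in the first case: for every y there is a unique x = (I - K)^(-1) y. (Explicitly, by the Woodbury identity, (I - U V^T)^(-1) = I + U (I_2 - G)^(-1) V^T.)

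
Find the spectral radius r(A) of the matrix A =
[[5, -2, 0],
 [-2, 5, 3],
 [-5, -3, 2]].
r(A) ≈ 7.3696

The eigenvalues of A are the roots of its characteristic polynomial. With M = A (coefficients from the trace, the sum of principal 2x2 minors, and det A):
  p(λ) = det(λ I - M) = λ^3 - 12λ^2 + 50λ - 117.
No integer candidate from the rational root theorem (±divisors of 117) is a root, so the roots are irrational. The cubic discriminant is Δ = -54707 < 0, so there is one real root and a complex-conjugate pair. p(7) = -12 and p(8) = 27 have opposite signs, so a root lies in (7, 8); Newton's method refines it to λ ≈ 7.3696. Dividing out (λ - (7.3696)) leaves approximately λ^2 - 4.6304λ + 15.8759. For λ^2 - 4.6304λ + 15.8759 the discriminant is -42.0636. It is negative, so the remaining roots are the complex-conjugate pair λ ≈ 2.3152 ± 3.2428i. Their product equals the constant term, so |λ|^2 ≈ 15.8759 and |λ| ≈ 3.9845.
Thus the eigenvalues (to 4 decimals) are 7.3696 (modulus 7.3696); 2.3152 ± 3.2428i (modulus 3.9845). The spectral radius is the largest modulus: r(A) ≈ 7.3696. (Cross-check: r(A) ≤ ||A||_2 ≈ 7.8762; equality holds whenever A is normal, though it can also hold for some non-normal A.)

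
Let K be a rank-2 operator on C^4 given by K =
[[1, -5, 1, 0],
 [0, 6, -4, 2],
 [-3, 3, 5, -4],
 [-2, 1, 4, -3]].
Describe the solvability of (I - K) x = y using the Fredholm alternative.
(I - K) is invertible (det(I - K) = 26 ≠ 0), so for every y in C^4 the equation (I - K) x = y has a unique solution.

K has rank 2 and factors as K = U V^T = u1 v1^T + u2 v2^T with u1 = (1, -2, 1, 1), v1 = (-1, -1, 3, -2), u2 = (-2, 2, 2, 1), v2 = (-1, 2, 1, -1) (multiplying out reproduces the displayed K). The nonzero eigenvalues of U V^T coincide with those of the 2 x 2 matrix G = V^T U = [[v1·u1, v1·u2], [v2·u1, v2·u2]] = [[2, 4], [-5, 7]], and by the Sylvester determinant identity det(I_4 - U V^T) = det(I_2 - V^T U) = det([[-1, -4], [5, -6]]) = (-1)(-6) - (-4)(5) = 26. (Direct check: I - K =
[[0, 5, -1, 0],
 [0, -5, 4, -2],
 [3, -3, -4, 4],
 [2, -1, -4, 4]]
has determinant 26.) The finite-dimensional Fredholm alternative says: either (I - K) is invertible, or ker(I - K) ≠ {0} and then range(I - K) = ker((I - K)^*)^⊥, with dim ker(I - K) = dim ker((I - K)^*). Since det(I - K) ≠ 0, 1 is not an eigenvalue of K and ker(I - K) = {0}, so we are in the first case: for every y there is a unique x = (I - K)^(-1) y. (Explicitly, by the Woodbury identity, (I - U V^T)^(-1) = I + U (I_2 - G)^(-1) V^T.)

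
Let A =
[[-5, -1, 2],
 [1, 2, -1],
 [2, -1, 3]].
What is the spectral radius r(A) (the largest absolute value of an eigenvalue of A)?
r(A) ≈ 5.3487

The eigenvalues of A are the roots of its characteristic polynomial. With M = A (coefficients from the trace, the sum of principal 2x2 minors, and det A):
  p(λ) = det(λ I - M) = λ^3 - 23λ + 30.
No integer candidate from the rational root theorem (±divisors of 30) is a root, so the roots are irrational. The cubic discriminant is Δ = 24368 > 0, so there are three distinct real roots. p(-6) = -48 and p(-5) = 20 have opposite signs, so a root lies in (-6, -5); Newton's method refines it to λ ≈ -5.3487. p(1) = 8 and p(2) = -8 have opposite signs, so a root lies in (1, 2); Newton's method refines it to λ ≈ 1.432. p(3) = -12 and p(4) = 2 have opposite signs, so a root lies in (3, 4); Newton's method refines it to λ ≈ 3.9167. Check (Vieta): the three roots sum to 0, matching tr M = 0.
Thus the eigenvalues (to 4 decimals) are -5.3487 (modulus 5.3487); 1.432 (modulus 1.432); 3.9167 (modulus 3.9167). The spectral radius is the largest modulus: r(A) ≈ 5.3487. (Cross-check: r(A) ≤ ||A||_2 ≈ 5.7613; equality holds whenever A is normal, though it can also hold for some non-normal A.)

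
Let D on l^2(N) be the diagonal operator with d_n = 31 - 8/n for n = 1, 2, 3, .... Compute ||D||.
||D|| = 31

For a diagonal operator on l^2 with entries d_n, ||D|| = sup_n |d_n|. Here d_1 = 23, d_2 = 27, ..., and d_n = 31 - 8/n increases monotonically toward 31. All terms lie in [23, 31), so |d_n| = d_n and the supremum is the limit 31, which is not attained by any individual d_n. Hence ||D|| = 31.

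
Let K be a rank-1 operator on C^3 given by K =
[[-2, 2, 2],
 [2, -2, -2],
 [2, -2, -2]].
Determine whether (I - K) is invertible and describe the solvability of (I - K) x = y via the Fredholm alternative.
(I - K) is invertible (det(I - K) = 7 ≠ 0), so for every y in C^3 the equation (I - K) x = y has a unique solution.

K has rank 1, so it is an outer product K = u v^T: every row of K is a multiple of one row vector. Reading off the entries, u = (2, -2, -2) and v = (-1, 1, 1) (row i of K equals u_i·v^T). A rank-one matrix u v^T satisfies K u = u (v·u) and kills the (2)-dimensional subspace v^⊥, so its characteristic polynomial is lambda^2 (lambda - v·u) with v·u = tr K = -6. Hence the eigenvalues of I - K are 1 (multiplicity 2) and 1 - (-6) = 7, so det(I - K) = 7. (Direct check: I - K =
[[3, -2, -2],
 [-2, 3, 2],
 [-2, 2, 3]]
has determinant 7.) The finite-dimensional Fredholm alternative says: either (I - K) is invertible, or ker(I - K) ≠ {0} and then range(I - K) = ker((I - K)^*)^⊥, with dim ker(I - K) = dim ker((I - K)^*). Since det(I - K) ≠ 0, 1 is not an eigenvalue of K and ker(I - K) = {0}, so we are in the first case: for every y there is a unique x = (I - K)^(-1) y. Explicitly, by the Sherman–Morrison formula, (I - u v^T)^(-1) = I + u v^T/(1 - v·u), i.e. (I - K)^(-1) = I + K/(7).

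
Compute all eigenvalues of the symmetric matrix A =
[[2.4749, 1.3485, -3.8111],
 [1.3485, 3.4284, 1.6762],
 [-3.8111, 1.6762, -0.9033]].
sigma(A) ≈ {-4, 4, 5}

A is real symmetric, so its spectrum consists of real eigenvalues. Expanding the characteristic polynomial of the displayed matrix gives
  det(λ I - A) = p(λ) = λ^3 + (-5)λ^2 + (-16)λ + (80).
Solving p(λ) = 0 yields eigenvalues ≈ -4, 4, 5. (A is shown rounded to 4 decimals, so these recover the underlying integer eigenvalues to within that precision.)
Verification: the trace of A = 5 equals the sum of eigenvalues 5, and det(A) ≈ -80.0001 matches the eigenvalue product -80.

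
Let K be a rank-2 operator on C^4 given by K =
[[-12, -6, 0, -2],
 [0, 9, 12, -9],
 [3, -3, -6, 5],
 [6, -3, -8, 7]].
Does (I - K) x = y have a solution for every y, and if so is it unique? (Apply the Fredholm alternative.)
(I - K) is invertible (det(I - K) = -89 ≠ 0), so for every y in C^4 the equation (I - K) x = y has a unique solution.

K has rank 2 and factors as K = U V^T = u1 v1^T + u2 v2^T with u1 = (-2, 3, -1, -1), v1 = (3, 3, 2, -1), u2 = (-2, -3, 2, 3), v2 = (3, 0, -2, 2) (multiplying out reproduces the displayed K). The nonzero eigenvalues of U V^T coincide with those of the 2 x 2 matrix G = V^T U = [[v1·u1, v1·u2], [v2·u1, v2·u2]] = [[2, -14], [-6, -4]], and by the Sylvester determinant identity det(I_4 - U V^T) = det(I_2 - V^T U) = det([[-1, 14], [6, 5]]) = (-1)(5) - (14)(6) = -89. (Direct check: I - K =
[[13, 6, 0, 2],
 [0, -8, -12, 9],
 [-3, 3, 7, -5],
 [-6, 3, 8, -6]]
has determinant -89.) The finite-dimensional Fredholm alternative says: either (I - K) is invertible, or ker(I - K) ≠ {0} and then range(I - K) = ker((I - K)^*)^⊥, with dim ker(I - K) = dim ker((I - K)^*). Since det(I - K) ≠ 0, 1 is not an eigenvalue of K and ker(I - K) = {0}, so we are in the first case: for every y there is a unique x = (I - K)^(-1) y. (Explicitly, by the Woodbury identity, (I - U V^T)^(-1) = I + U (I_2 - G)^(-1) V^T.)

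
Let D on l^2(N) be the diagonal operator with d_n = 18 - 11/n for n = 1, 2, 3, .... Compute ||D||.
||D|| = 18

For a diagonal operator on l^2 with entries d_n, ||D|| = sup_n |d_n|. Here d_1 = 7, d_2 = 25/2, ..., and d_n = 18 - 11/n increases monotonically toward 18. All terms lie in [7, 18), so |d_n| = d_n and the supremum is the limit 18, which is not attained by any individual d_n. Hence ||D|| = 18.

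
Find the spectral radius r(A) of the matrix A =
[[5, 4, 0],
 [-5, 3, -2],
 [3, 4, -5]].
r(A) ≈ 5.9918

The eigenvalues of A are the roots of its characteristic polynomial. With M = A (coefficients from the trace, the sum of principal 2x2 minors, and det A):
  p(λ) = det(λ I - M) = λ^3 - 3λ^2 + 3λ + 159.
No integer candidate from the rational root theorem (±divisors of 159) is a root, so the roots are irrational. The cubic discriminant is Δ = -691200 < 0, so there is one real root and a complex-conjugate pair. p(-5) = -56 and p(-4) = 35 have opposite signs, so a root lies in (-5, -4); Newton's method refines it to λ ≈ -4.4288. Dividing out (λ - (-4.4288)) leaves approximately λ^2 - 7.4288λ + 35.9011. For λ^2 - 7.4288λ + 35.9011 the discriminant is -88.4168. It is negative, so the remaining roots are the complex-conjugate pair λ ≈ 3.7144 ± 4.7015i. Their product equals the constant term, so |λ|^2 ≈ 35.9011 and |λ| ≈ 5.9918.
Thus the eigenvalues (to 4 decimals) are -4.4288 (modulus 4.4288); 3.7144 ± 4.7015i (modulus 5.9918). The spectral radius is the largest modulus: r(A) ≈ 5.9918. (Cross-check: r(A) ≤ ||A||_2 ≈ 8.7814; equality holds whenever A is normal, though it can also hold for some non-normal A.)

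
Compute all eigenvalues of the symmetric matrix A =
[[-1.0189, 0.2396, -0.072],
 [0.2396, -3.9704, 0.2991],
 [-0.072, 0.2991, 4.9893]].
sigma(A) ≈ {-4, -1, 5}

A is real symmetric, so its spectrum consists of real eigenvalues. Expanding the characteristic polynomial of the displayed matrix gives
  det(λ I - A) = p(λ) = λ^3 + (0)λ^2 + (-21)λ + (-19.9989).
Solving p(λ) = 0 yields eigenvalues ≈ -4, -1, 5. (A is shown rounded to 4 decimals, so these recover the underlying integer eigenvalues to within that precision.)
Verification: the trace of A = 0 equals the sum of eigenvalues 0, and det(A) ≈ 19.9989 matches the eigenvalue product 20.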